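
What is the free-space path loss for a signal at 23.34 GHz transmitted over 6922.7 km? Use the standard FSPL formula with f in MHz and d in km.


f = 23.34 GHz = 23340.0000 MHz
d = 6922.7 km
FSPL = 32.44 + 20*log10(23340.0000) + 20*log10(6922.7)
FSPL = 32.44 + 87.3620 + 76.8055
FSPL = 196.6075 dB

196.6075 dB


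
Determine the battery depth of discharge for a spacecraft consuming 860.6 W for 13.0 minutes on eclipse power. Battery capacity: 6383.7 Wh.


E_used = P * t / 60 = 860.6 * 13.0 / 60 = 186.4633 Wh
DOD = E_used / E_total * 100 = 186.4633 / 6383.7 * 100
DOD = 2.9209 %

2.9209 %


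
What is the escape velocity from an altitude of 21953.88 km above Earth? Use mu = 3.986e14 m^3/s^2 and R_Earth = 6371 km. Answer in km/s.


r = 6371.0 + 21953.88 = 28324.8800 km = 2.832488e+07 m
v_esc = sqrt(2*mu/r) = sqrt(2*3.986e14 / 2.832488e+07)
v_esc = 5305.1737 m/s = 5.3052 km/s

5.3052 km/s


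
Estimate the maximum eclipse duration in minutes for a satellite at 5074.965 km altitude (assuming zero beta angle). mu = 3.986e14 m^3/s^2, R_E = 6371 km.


r = 11445.9650 km
T = 203.1134 min
Eclipse fraction = arcsin(R_E/r)/pi = arcsin(6371.0000/11445.9650)/pi
= arcsin(0.5566154)/pi = 0.1879003
Eclipse duration = 0.1879003 * 203.1134 = 38.1651 min

38.1651 minutes


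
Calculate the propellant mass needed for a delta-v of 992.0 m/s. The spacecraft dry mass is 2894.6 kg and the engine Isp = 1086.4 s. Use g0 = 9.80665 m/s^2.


ve = Isp * g0 = 1086.4 * 9.80665 = 10653.944560 m/s
mass ratio = exp(dv/ve) = exp(992.0/10653.944560) = 1.09758362
m_prop = m_dry * (mr - 1) = 2894.6 * (1.09758362 - 1)
m_prop = 282.4655 kg

282.4655 kg


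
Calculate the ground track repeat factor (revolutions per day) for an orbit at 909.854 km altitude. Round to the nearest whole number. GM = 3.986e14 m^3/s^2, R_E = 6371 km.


r = 7.280854e+06 m
T = 2*pi*sqrt(r^3/mu) = 6182.7930 s = 103.0465 min
revs/day = 1440 / 103.0465 = 13.9743
Rounded: 14 revolutions per day

14 revolutions per day


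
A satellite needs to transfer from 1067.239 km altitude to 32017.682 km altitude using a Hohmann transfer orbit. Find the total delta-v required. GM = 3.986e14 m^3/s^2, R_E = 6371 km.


r1 = 7438.2390 km = 7.438239e+06 m
r2 = 38388.6820 km = 3.8388682e+07 m
dv1 = sqrt(mu/r1)*(sqrt(2*r2/(r1+r2)) - 1) = 2154.8525 m/s
dv2 = sqrt(mu/r2)*(1 - sqrt(2*r1/(r1+r2))) = 1386.3752 m/s
total dv = |dv1| + |dv2| = 2154.8525 + 1386.3752 = 3541.2277 m/s = 3.5412 km/s

3.5412 km/s


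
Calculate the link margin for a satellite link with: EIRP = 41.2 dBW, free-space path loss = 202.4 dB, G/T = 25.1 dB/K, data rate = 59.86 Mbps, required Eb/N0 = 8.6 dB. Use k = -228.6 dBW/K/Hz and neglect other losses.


C/N0 = EIRP - FSPL + G/T - k = 41.2 - 202.4 + 25.1 - (-228.6)
C/N0 = 92.5000 dB-Hz
R_b = 59.86 Mbps = 5.986e+07 bps -> 10*log10(R_b) = 77.7714 dB-Hz
Eb/N0 = C/N0 - 10*log10(R_b) = 92.5000 - 77.7714 = 14.7286 dB
Margin = Eb/N0 - Eb/N0_req = 14.7286 - 8.6 = 6.1286 dB (link closes)

6.1286 dB


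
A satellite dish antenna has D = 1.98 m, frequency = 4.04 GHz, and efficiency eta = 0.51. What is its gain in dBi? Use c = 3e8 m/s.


lambda = c/f = 3e8 / 4.04e+09 = 0.07425743 m
G = eta*(pi*D/lambda)^2 = 0.51*(pi*1.98/0.07425743)^2
G = 3578.6607 (linear)
G = 10*log10(3578.6607) = 35.5372 dBi

35.5372 dBi


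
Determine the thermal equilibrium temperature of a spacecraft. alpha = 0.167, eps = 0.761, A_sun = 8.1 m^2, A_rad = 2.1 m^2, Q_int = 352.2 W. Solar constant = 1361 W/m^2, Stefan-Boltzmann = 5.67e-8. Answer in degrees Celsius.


Numerator = alpha*S*A_sun + Q_int = 0.167*1361*8.1 + 352.2 = 2193.2247 W
Denominator = eps*sigma*A_rad = 0.761*5.67e-8*2.1 = 9.061227e-08 W/K^4
T^4 = 2.42045e+10 K^4
T = 394.4337 K = 121.2837 C

121.2837 degrees Celsius


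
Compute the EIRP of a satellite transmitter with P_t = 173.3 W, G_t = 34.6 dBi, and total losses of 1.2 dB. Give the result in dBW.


Pt = 173.3 W = 22.3880 dBW
EIRP = Pt_dBW + Gt - losses = 22.3880 + 34.6 - 1.2 = 55.7880 dBW

55.7880 dBW


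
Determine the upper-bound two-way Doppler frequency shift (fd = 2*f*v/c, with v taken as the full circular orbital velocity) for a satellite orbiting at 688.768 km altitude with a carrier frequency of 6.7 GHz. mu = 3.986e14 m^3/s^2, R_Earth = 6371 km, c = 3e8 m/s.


r = 7.059768e+06 m
v = sqrt(mu/r) = 7514.0388 m/s (worst-case radial velocity)
f = 6.7 GHz = 6.7e+09 Hz
fd = 2*f*v/c = 2*6.7e+09*7514.0388/3.0e+08
fd = 335627.0658 Hz

335627.0658 Hz


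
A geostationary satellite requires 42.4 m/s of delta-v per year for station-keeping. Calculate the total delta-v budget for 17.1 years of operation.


dV = rate * years = 42.4 * 17.1
dV = 725.0400 m/s

725.0400 m/s


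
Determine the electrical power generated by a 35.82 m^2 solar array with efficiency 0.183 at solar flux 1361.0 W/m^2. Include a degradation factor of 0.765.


P = area * eta * S * degradation
P = 35.82 * 0.183 * 1361.0 * 0.765
P = 6824.8990 W

6824.8990 W


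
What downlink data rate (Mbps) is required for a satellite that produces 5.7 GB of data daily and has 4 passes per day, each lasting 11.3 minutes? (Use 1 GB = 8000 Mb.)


total contact time = 4 * 11.3 * 60 = 2712.0000 s
data = 5.7 GB = 45600.0000 Mb
rate = 45600.0000 / 2712.0000 = 16.8142 Mbps

16.8142 Mbps


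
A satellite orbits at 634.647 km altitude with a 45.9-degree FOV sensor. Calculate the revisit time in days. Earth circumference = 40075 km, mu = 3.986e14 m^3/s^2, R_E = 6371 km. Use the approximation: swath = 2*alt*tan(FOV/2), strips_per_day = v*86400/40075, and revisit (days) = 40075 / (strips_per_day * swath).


swath = 2*634.647*tan(0.4005531) = 537.4766 km
v = sqrt(mu/r) = 7543.0072 m/s = 7.5430 km/s
strips/day = v*86400/40075 = 7.5430*86400/40075 = 16.2624
coverage/day = strips * swath = 16.2624 * 537.4766 = 8740.6609 km
revisit = 40075 / 8740.6609 = 4.5849 days

4.5849 days


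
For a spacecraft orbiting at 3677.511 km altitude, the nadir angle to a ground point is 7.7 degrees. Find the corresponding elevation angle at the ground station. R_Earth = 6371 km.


r = R_E + alt = 10048.5110 km
Law of sines in the satellite / Earth-center / ground-point triangle:
  sin(nadir)/R_E = sin(90 + el)/r  =>  cos(el) = (r/R_E)*sin(nadir)
cos(el) = (10048.5110 / 6371.0000) * sin(7.7 deg) = 0.2113266
el = arccos(0.2113266) = 77.7999 deg
(Earth-central angle = 90 - nadir - el = 4.5001 deg)

77.7999 degrees


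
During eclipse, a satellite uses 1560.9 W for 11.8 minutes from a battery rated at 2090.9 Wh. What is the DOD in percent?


E_used = P * t / 60 = 1560.9 * 11.8 / 60 = 306.9770 Wh
DOD = E_used / E_total * 100 = 306.9770 / 2090.9 * 100
DOD = 14.6816 %

14.6816 %


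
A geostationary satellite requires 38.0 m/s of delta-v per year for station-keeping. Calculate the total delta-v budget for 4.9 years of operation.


dV = rate * years = 38.0 * 4.9
dV = 186.2000 m/s

186.2000 m/s


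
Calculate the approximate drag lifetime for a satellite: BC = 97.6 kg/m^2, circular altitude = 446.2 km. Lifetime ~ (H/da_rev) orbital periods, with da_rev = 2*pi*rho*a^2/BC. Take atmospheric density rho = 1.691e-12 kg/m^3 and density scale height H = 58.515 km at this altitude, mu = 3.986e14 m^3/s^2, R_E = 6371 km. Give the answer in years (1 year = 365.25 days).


a = R_E + alt = 6817.2000 km = 6.8172e+06 m
da_rev = 2*pi*rho*a^2/BC = 2*pi*1.691e-12*(6.8172e+06)^2/97.6 = 5.059245 m per revolution
N = H/da_rev = 58515.0000 m / 5.059245 m = 11565.9545 revolutions
P = 2*pi*sqrt(a^3/mu) = 5601.7055 s
lifetime = N*P = 11565.9545 * 5601.7055 = 6.4789071e+07 s = 749.8735 days
years = 749.8735 / 365.25 = 2.0530 years

2.0530 years


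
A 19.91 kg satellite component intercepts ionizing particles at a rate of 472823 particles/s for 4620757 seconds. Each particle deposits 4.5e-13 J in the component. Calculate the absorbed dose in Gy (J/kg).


Total energy deposited = rate * time * E_per
  = 472823 * 4620757 * 4.5e-13 = 0.9831601 J
Dose = E_total / mass = 0.9831601 / 19.91
Dose = 0.04938022 Gy

0.0494 Gy


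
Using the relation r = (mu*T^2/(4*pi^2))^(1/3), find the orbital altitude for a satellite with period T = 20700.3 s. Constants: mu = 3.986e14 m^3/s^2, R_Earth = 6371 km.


T = 20700.3 s
r = (mu*T^2/(4*pi^2))^(1/3) = (3.986e14 * 20700.3^2 / (4*pi^2))^(1/3)
r = 1.6294597e+07 m = 16294.5966 km
alt = r - R_E = 16294.5966 - 6371 = 9923.5966 km

9923.5966 km


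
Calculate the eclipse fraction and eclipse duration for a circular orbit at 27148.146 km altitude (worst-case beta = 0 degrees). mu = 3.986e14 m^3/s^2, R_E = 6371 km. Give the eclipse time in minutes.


r = 33519.1460 km
T = 1017.8866 min
Eclipse fraction = arcsin(R_E/r)/pi = arcsin(6371.0000/33519.1460)/pi
= arcsin(0.1900705)/pi = 0.06087165
Eclipse duration = 0.06087165 * 1017.8866 = 61.9604 min

61.9604 minutes


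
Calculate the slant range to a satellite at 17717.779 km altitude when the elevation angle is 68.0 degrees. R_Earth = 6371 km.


h = 17717.779 km, el = 68.0 deg
d = -R_E*sin(el) + sqrt((R_E*sin(el))^2 + 2*R_E*h + h^2)
d = -6371.0000*sin(1.1868) + sqrt((6371.0000*0.9271839)^2 + 2*6371.0000*17717.779 + 17717.779^2)
d = 18063.1708 km

18063.1708 km


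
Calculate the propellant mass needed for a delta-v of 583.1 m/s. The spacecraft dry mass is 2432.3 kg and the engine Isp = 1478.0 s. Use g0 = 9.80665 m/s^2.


ve = Isp * g0 = 1478.0 * 9.80665 = 14494.228700 m/s
mass ratio = exp(dv/ve) = exp(583.1/14494.228700) = 1.04104999
m_prop = m_dry * (mr - 1) = 2432.3 * (1.04104999 - 1)
m_prop = 99.8459 kg

99.8459 kg


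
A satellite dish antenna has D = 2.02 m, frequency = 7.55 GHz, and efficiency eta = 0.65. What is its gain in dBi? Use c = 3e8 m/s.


lambda = c/f = 3e8 / 7.55e+09 = 0.0397351 m
G = eta*(pi*D/lambda)^2 = 0.65*(pi*2.02/0.0397351)^2
G = 16579.3399 (linear)
G = 10*log10(16579.3399) = 42.1957 dBi

42.1957 dBi


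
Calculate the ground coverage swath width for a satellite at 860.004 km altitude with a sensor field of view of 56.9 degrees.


FOV = 56.9 deg = 0.9930923 rad
swath = 2 * alt * tan(FOV/2) = 2 * 860.004 * tan(0.4965462)
swath = 2 * 860.004 * 0.5418263
swath = 931.9456 km

931.9456 km


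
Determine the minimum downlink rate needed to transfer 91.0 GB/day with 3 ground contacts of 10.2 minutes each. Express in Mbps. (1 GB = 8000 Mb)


total contact time = 3 * 10.2 * 60 = 1836.0000 s
data = 91.0 GB = 728000.0000 Mb
rate = 728000.0000 / 1836.0000 = 396.5142 Mbps

396.5142 Mbps


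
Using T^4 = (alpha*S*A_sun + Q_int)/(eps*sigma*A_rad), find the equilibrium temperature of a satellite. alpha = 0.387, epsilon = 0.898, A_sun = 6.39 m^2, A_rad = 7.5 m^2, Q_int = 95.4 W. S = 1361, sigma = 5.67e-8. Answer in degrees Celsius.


Numerator = alpha*S*A_sun + Q_int = 0.387*1361*6.39 + 95.4 = 3461.0577 W
Denominator = eps*sigma*A_rad = 0.898*5.67e-8*7.5 = 3.818745e-07 W/K^4
T^4 = 9.0633382e+09 K^4
T = 308.5475 K = 35.3975 C

35.3975 degrees Celsius


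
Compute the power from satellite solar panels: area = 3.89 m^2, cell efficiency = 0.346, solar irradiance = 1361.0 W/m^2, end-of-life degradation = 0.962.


P = area * eta * S * degradation
P = 3.89 * 0.346 * 1361.0 * 0.962
P = 1762.2150 W

1762.2150 W


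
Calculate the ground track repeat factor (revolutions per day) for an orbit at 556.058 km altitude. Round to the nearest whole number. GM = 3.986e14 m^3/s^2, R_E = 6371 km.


r = 6.927058e+06 m
T = 2*pi*sqrt(r^3/mu) = 5737.6553 s = 95.6276 min
revs/day = 1440 / 95.6276 = 15.0584
Rounded: 15 revolutions per day

15 revolutions per day


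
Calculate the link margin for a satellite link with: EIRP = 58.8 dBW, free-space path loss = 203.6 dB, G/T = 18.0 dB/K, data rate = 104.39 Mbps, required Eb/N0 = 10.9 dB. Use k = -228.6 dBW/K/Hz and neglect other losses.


C/N0 = EIRP - FSPL + G/T - k = 58.8 - 203.6 + 18.0 - (-228.6)
C/N0 = 101.8000 dB-Hz
R_b = 104.39 Mbps = 1.0439e+08 bps -> 10*log10(R_b) = 80.1866 dB-Hz
Eb/N0 = C/N0 - 10*log10(R_b) = 101.8000 - 80.1866 = 21.6134 dB
Margin = Eb/N0 - Eb/N0_req = 21.6134 - 10.9 = 10.7134 dB (link closes)

10.7134 dB


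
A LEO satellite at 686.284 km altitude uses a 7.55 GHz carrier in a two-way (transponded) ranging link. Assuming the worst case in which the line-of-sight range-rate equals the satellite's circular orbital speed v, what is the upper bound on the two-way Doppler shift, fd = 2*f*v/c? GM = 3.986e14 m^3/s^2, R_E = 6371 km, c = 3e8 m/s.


r = 7.057284e+06 m
v = sqrt(mu/r) = 7515.3611 m/s (worst-case radial velocity)
f = 7.55 GHz = 7.55e+09 Hz
fd = 2*f*v/c = 2*7.55e+09*7515.3611/3.0e+08
fd = 378273.1730 Hz

378273.1730 Hz


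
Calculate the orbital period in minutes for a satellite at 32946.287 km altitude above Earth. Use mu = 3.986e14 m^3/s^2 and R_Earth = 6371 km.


r = 39317.2870 km = 3.9317287e+07 m
T = 2*pi*sqrt(r^3/mu) = 2*pi*sqrt(6.0778591e+22 / 3.986e14)
T = 77586.5669 s = 1293.1094 min

1293.1094 minutes


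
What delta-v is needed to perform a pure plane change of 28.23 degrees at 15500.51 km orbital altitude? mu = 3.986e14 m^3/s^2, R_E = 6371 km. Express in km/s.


r = 21871.5100 km = 2.187151e+07 m
V = sqrt(mu/r) = 4269.0306 m/s
di = 28.23 deg = 0.4927064 rad
dV = 2*V*sin(di/2) = 2*4269.0306*sin(0.2463532)
dV = 2082.1677 m/s = 2.0822 km/s

2.0822 km/s


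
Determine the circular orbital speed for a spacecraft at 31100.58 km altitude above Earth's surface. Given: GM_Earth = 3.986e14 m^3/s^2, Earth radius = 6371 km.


r = R_E + alt = 6371.0 + 31100.58 = 37471.5800 km = 3.747158e+07 m
v = sqrt(mu/r) = sqrt(3.986e14 / 3.747158e+07) = 3261.5020 m/s = 3.2615 km/s

3.2615 km/s


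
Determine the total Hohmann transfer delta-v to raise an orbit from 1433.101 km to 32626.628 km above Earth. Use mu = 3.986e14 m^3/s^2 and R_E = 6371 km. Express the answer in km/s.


r1 = 7804.1010 km = 7.804101e+06 m
r2 = 38997.6280 km = 3.8997628e+07 m
dv1 = sqrt(mu/r1)*(sqrt(2*r2/(r1+r2)) - 1) = 2079.2069 m/s
dv2 = sqrt(mu/r2)*(1 - sqrt(2*r1/(r1+r2))) = 1350.7816 m/s
total dv = |dv1| + |dv2| = 2079.2069 + 1350.7816 = 3429.9886 m/s = 3.4300 km/s

3.4300 km/s


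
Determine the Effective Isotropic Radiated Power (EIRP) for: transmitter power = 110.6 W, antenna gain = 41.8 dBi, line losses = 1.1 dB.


Pt = 110.6 W = 20.4376 dBW
EIRP = Pt_dBW + Gt - losses = 20.4376 + 41.8 - 1.1 = 61.1376 dBW

61.1376 dBW


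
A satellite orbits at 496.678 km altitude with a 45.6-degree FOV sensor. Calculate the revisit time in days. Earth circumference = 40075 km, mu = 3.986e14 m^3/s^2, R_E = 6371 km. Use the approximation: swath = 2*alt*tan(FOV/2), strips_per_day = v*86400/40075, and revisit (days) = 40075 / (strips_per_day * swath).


swath = 2*496.678*tan(0.3979351) = 417.5684 km
v = sqrt(mu/r) = 7618.3985 m/s = 7.6184 km/s
strips/day = v*86400/40075 = 7.6184*86400/40075 = 16.4249
coverage/day = strips * swath = 16.4249 * 417.5684 = 6858.5378 km
revisit = 40075 / 6858.5378 = 5.8431 days

5.8431 days


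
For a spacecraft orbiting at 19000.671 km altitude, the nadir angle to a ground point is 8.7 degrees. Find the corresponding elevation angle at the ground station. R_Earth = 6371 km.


r = R_E + alt = 25371.6710 km
Law of sines in the satellite / Earth-center / ground-point triangle:
  sin(nadir)/R_E = sin(90 + el)/r  =>  cos(el) = (r/R_E)*sin(nadir)
cos(el) = (25371.6710 / 6371.0000) * sin(8.7 deg) = 0.6023764
el = arccos(0.6023764) = 52.9597 deg
(Earth-central angle = 90 - nadir - el = 28.3403 deg)

52.9597 degrees


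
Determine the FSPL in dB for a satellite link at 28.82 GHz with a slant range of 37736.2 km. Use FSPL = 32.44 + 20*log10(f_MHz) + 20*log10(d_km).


f = 28.82 GHz = 28820.0000 MHz
d = 37736.2 km
FSPL = 32.44 + 20*log10(28820.0000) + 20*log10(37736.2)
FSPL = 32.44 + 89.1939 + 91.5352
FSPL = 213.1690 dB

213.1690 dB


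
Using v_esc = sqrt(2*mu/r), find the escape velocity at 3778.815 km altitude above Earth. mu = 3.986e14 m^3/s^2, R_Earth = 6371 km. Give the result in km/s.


r = 6371.0 + 3778.815 = 10149.8150 km = 1.0149815e+07 m
v_esc = sqrt(2*mu/r) = sqrt(2*3.986e14 / 1.0149815e+07)
v_esc = 8862.4660 m/s = 8.8625 km/s

8.8625 km/s


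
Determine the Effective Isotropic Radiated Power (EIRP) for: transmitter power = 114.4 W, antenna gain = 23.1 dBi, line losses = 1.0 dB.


Pt = 114.4 W = 20.5843 dBW
EIRP = Pt_dBW + Gt - losses = 20.5843 + 23.1 - 1.0 = 42.6843 dBW

42.6843 dBW


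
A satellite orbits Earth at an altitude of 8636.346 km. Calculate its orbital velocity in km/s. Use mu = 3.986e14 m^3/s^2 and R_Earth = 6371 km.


r = R_E + alt = 6371.0 + 8636.346 = 15007.3460 km = 1.5007346e+07 m
v = sqrt(mu/r) = sqrt(3.986e14 / 1.5007346e+07) = 5153.6711 m/s = 5.1537 km/s

5.1537 km/s


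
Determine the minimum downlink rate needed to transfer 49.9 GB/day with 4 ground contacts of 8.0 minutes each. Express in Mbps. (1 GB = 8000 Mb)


total contact time = 4 * 8.0 * 60 = 1920.0000 s
data = 49.9 GB = 399200.0000 Mb
rate = 399200.0000 / 1920.0000 = 207.9167 Mbps

207.9167 Mbps


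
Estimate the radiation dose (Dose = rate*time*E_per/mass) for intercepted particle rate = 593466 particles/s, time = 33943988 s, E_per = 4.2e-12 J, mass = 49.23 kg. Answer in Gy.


Total energy deposited = rate * time * E_per
  = 593466 * 33943988 * 4.2e-12 = 84.6073 J
Dose = E_total / mass = 84.6073 / 49.23
Dose = 1.7186 Gy

1.7186 Gy


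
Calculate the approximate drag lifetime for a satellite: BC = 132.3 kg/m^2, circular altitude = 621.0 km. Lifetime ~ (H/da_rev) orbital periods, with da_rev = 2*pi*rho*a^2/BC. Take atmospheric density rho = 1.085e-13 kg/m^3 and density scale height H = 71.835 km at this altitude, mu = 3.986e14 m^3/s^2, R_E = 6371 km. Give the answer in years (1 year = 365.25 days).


a = R_E + alt = 6992.0000 km = 6.992e+06 m
da_rev = 2*pi*rho*a^2/BC = 2*pi*1.085e-13*(6.992e+06)^2/132.3 = 0.251914173 m per revolution
N = H/da_rev = 71835.0000 m / 0.251914173 m = 285156.6437 revolutions
P = 2*pi*sqrt(a^3/mu) = 5818.5310 s
lifetime = N*P = 285156.6437 * 5818.5310 = 1.6591928e+09 s = 19203.6200 days
years = 19203.6200 / 365.25 = 52.5766 years

52.5766 years


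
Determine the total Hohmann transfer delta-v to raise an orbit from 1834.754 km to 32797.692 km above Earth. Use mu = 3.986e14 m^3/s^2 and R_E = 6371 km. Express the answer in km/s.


r1 = 8205.7540 km = 8.205754e+06 m
r2 = 39168.6920 km = 3.9168692e+07 m
dv1 = sqrt(mu/r1)*(sqrt(2*r2/(r1+r2)) - 1) = 1992.7244 m/s
dv2 = sqrt(mu/r2)*(1 - sqrt(2*r1/(r1+r2))) = 1312.4697 m/s
total dv = |dv1| + |dv2| = 1992.7244 + 1312.4697 = 3305.1940 m/s = 3.3052 km/s

3.3052 km/s


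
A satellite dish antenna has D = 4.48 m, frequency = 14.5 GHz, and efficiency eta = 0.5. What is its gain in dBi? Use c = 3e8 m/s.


lambda = c/f = 3e8 / 1.45e+10 = 0.02068966 m
G = eta*(pi*D/lambda)^2 = 0.5*(pi*4.48/0.02068966)^2
G = 231376.5136 (linear)
G = 10*log10(231376.5136) = 53.6432 dBi

53.6432 dBi


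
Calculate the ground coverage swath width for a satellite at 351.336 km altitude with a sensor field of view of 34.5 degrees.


FOV = 34.5 deg = 0.6021386 rad
swath = 2 * alt * tan(FOV/2) = 2 * 351.336 * tan(0.3010693)
swath = 2 * 351.336 * 0.3105083
swath = 218.1855 km

218.1855 km


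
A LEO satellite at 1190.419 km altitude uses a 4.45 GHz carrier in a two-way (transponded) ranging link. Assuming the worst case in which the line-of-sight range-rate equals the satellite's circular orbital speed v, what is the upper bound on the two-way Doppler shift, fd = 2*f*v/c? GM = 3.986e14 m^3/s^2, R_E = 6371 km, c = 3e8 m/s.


r = 7.561419e+06 m
v = sqrt(mu/r) = 7260.5078 m/s (worst-case radial velocity)
f = 4.45 GHz = 4.45e+09 Hz
fd = 2*f*v/c = 2*4.45e+09*7260.5078/3.0e+08
fd = 215395.0641 Hz

215395.0641 Hz


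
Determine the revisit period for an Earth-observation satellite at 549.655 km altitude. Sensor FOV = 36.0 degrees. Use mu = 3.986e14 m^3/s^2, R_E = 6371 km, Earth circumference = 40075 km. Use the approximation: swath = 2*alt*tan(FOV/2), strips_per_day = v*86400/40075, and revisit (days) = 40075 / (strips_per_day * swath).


swath = 2*549.655*tan(0.3141593) = 357.1875 km
v = sqrt(mu/r) = 7589.1834 m/s = 7.5892 km/s
strips/day = v*86400/40075 = 7.5892*86400/40075 = 16.3620
coverage/day = strips * swath = 16.3620 * 357.1875 = 5844.2862 km
revisit = 40075 / 5844.2862 = 6.8571 days

6.8571 days


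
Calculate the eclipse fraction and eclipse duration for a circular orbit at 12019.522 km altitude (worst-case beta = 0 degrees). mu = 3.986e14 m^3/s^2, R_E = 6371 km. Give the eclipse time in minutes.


r = 18390.5220 km
T = 413.6672 min
Eclipse fraction = arcsin(R_E/r)/pi = arcsin(6371.0000/18390.5220)/pi
= arcsin(0.3464284)/pi = 0.1126057
Eclipse duration = 0.1126057 * 413.6672 = 46.5813 min

46.5813 minutes


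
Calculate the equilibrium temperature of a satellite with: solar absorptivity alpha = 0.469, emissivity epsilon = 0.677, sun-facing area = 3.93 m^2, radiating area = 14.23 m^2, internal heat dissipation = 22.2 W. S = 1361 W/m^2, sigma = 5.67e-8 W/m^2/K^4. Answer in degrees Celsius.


Numerator = alpha*S*A_sun + Q_int = 0.469*1361*3.93 + 22.2 = 2530.7544 W
Denominator = eps*sigma*A_rad = 0.677*5.67e-8*14.23 = 5.4623136e-07 W/K^4
T^4 = 4.6331181e+09 K^4
T = 260.8966 K = -12.2534 C

-12.2534 degrees Celsius


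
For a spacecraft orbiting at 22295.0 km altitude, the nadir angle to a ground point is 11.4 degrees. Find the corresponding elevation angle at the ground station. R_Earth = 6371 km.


r = R_E + alt = 28666.0000 km
Law of sines in the satellite / Earth-center / ground-point triangle:
  sin(nadir)/R_E = sin(90 + el)/r  =>  cos(el) = (r/R_E)*sin(nadir)
cos(el) = (28666.0000 / 6371.0000) * sin(11.4 deg) = 0.8893494
el = arccos(0.8893494) = 27.2084 deg
(Earth-central angle = 90 - nadir - el = 51.3916 deg)

27.2084 degrees


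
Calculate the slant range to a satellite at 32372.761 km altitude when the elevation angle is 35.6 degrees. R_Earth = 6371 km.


h = 32372.761 km, el = 35.6 deg
d = -R_E*sin(el) + sqrt((R_E*sin(el))^2 + 2*R_E*h + h^2)
d = -6371.0000*sin(0.6213372) + sqrt((6371.0000*0.582123)^2 + 2*6371.0000*32372.761 + 32372.761^2)
d = 34687.1781 km

34687.1781 km


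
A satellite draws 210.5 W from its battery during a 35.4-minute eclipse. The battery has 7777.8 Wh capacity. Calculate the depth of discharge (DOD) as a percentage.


E_used = P * t / 60 = 210.5 * 35.4 / 60 = 124.1950 Wh
DOD = E_used / E_total * 100 = 124.1950 / 7777.8 * 100
DOD = 1.5968 %

1.5968 %


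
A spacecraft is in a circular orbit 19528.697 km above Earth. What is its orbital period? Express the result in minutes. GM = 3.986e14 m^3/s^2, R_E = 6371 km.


r = 25899.6970 km = 2.5899697e+07 m
T = 2*pi*sqrt(r^3/mu) = 2*pi*sqrt(1.7373369e+22 / 3.986e14)
T = 41481.3848 s = 691.3564 min

691.3564 minutes


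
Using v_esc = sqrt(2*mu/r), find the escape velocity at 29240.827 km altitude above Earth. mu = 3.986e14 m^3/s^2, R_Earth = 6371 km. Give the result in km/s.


r = 6371.0 + 29240.827 = 35611.8270 km = 3.5611827e+07 m
v_esc = sqrt(2*mu/r) = sqrt(2*3.986e14 / 3.5611827e+07)
v_esc = 4731.3657 m/s = 4.7314 km/s

4.7314 km/s


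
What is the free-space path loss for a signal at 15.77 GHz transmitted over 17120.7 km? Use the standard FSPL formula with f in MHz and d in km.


f = 15.77 GHz = 15770.0000 MHz
d = 17120.7 km
FSPL = 32.44 + 20*log10(15770.0000) + 20*log10(17120.7)
FSPL = 32.44 + 83.9566 + 84.6704
FSPL = 201.0671 dB

201.0671 dB


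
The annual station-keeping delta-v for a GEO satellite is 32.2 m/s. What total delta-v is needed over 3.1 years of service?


dV = rate * years = 32.2 * 3.1
dV = 99.8200 m/s

99.8200 m/s


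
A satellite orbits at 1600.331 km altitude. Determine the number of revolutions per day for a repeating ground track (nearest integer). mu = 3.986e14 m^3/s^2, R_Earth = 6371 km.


r = 7.971331e+06 m
T = 2*pi*sqrt(r^3/mu) = 7082.8409 s = 118.0473 min
revs/day = 1440 / 118.0473 = 12.1985
Rounded: 12 revolutions per day

12 revolutions per day


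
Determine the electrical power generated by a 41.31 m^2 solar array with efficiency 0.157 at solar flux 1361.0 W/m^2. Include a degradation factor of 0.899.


P = area * eta * S * degradation
P = 41.31 * 0.157 * 1361.0 * 0.899
P = 7935.4702 W

7935.4702 W


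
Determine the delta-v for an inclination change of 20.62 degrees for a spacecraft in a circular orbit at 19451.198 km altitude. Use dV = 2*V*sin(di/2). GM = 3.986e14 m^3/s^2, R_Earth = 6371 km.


r = 25822.1980 km = 2.5822198e+07 m
V = sqrt(mu/r) = 3928.9097 m/s
di = 20.62 deg = 0.3598869 rad
dV = 2*V*sin(di/2) = 2*3928.9097*sin(0.1799434)
dV = 1406.3448 m/s = 1.4063 km/s

1.4063 km/s


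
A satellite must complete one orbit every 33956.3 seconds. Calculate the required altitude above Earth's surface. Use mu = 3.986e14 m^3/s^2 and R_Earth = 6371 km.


T = 33956.3 s
r = (mu*T^2/(4*pi^2))^(1/3) = (3.986e14 * 33956.3^2 / (4*pi^2))^(1/3)
r = 2.266415e+07 m = 22664.1495 km
alt = r - R_E = 22664.1495 - 6371 = 16293.1495 km

16293.1495 km


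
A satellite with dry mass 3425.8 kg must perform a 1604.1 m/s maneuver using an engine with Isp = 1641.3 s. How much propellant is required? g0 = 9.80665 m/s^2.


ve = Isp * g0 = 1641.3 * 9.80665 = 16095.654645 m/s
mass ratio = exp(dv/ve) = exp(1604.1/16095.654645) = 1.10479571
m_prop = m_dry * (mr - 1) = 3425.8 * (1.10479571 - 1)
m_prop = 359.0091 kg

359.0091 kg


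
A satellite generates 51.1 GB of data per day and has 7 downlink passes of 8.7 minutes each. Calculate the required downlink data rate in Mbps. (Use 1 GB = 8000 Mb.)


total contact time = 7 * 8.7 * 60 = 3654.0000 s
data = 51.1 GB = 408800.0000 Mb
rate = 408800.0000 / 3654.0000 = 111.8774 Mbps

111.8774 Mbps


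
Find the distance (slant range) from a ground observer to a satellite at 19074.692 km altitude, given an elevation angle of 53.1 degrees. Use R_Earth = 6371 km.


h = 19074.692 km, el = 53.1 deg
d = -R_E*sin(el) + sqrt((R_E*sin(el))^2 + 2*R_E*h + h^2)
d = -6371.0000*sin(0.9267698) + sqrt((6371.0000*0.7996847)^2 + 2*6371.0000*19074.692 + 19074.692^2)
d = 20061.7290 km

20061.7290 km


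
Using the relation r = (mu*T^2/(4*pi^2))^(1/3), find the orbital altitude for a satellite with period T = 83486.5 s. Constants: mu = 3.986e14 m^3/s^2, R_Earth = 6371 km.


T = 83486.5 s
r = (mu*T^2/(4*pi^2))^(1/3) = (3.986e14 * 83486.5^2 / (4*pi^2))^(1/3)
r = 4.1286052e+07 m = 41286.0520 km
alt = r - R_E = 41286.0520 - 6371 = 34915.0520 km

34915.0520 km


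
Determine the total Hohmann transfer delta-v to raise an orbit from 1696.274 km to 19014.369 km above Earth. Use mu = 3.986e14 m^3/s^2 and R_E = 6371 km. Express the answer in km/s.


r1 = 8067.2740 km = 8.067274e+06 m
r2 = 25385.3690 km = 2.5385369e+07 m
dv1 = sqrt(mu/r1)*(sqrt(2*r2/(r1+r2)) - 1) = 1630.3893 m/s
dv2 = sqrt(mu/r2)*(1 - sqrt(2*r1/(r1+r2))) = 1210.6225 m/s
total dv = |dv1| + |dv2| = 1630.3893 + 1210.6225 = 2841.0118 m/s = 2.8410 km/s

2.8410 km/s


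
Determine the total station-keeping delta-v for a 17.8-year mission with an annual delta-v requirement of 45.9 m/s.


dV = rate * years = 45.9 * 17.8
dV = 817.0200 m/s

817.0200 m/s


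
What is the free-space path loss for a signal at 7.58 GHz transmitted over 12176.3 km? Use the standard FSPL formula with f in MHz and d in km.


f = 7.58 GHz = 7580.0000 MHz
d = 12176.3 km
FSPL = 32.44 + 20*log10(7580.0000) + 20*log10(12176.3)
FSPL = 32.44 + 77.5934 + 81.7103
FSPL = 191.7437 dB

191.7437 dB


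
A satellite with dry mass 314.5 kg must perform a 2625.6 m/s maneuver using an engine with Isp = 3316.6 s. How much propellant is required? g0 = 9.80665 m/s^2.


ve = Isp * g0 = 3316.6 * 9.80665 = 32524.735390 m/s
mass ratio = exp(dv/ve) = exp(2625.6/32524.735390) = 1.08407409
m_prop = m_dry * (mr - 1) = 314.5 * (1.08407409 - 1)
m_prop = 26.4413 kg

26.4413 kg


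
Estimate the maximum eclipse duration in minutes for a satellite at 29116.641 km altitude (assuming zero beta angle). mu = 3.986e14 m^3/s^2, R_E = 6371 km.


r = 35487.6410 km
T = 1108.8573 min
Eclipse fraction = arcsin(R_E/r)/pi = arcsin(6371.0000/35487.6410)/pi
= arcsin(0.1795273)/pi = 0.05745682
Eclipse duration = 0.05745682 * 1108.8573 = 63.7114 min

63.7114 minutes


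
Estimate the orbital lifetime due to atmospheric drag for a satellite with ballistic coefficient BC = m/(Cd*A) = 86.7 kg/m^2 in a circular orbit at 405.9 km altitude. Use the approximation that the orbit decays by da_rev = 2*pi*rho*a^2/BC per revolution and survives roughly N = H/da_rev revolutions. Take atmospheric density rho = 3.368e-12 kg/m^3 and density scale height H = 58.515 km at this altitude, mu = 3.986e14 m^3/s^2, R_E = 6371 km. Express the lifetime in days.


a = R_E + alt = 6776.9000 km = 6.7769e+06 m
da_rev = 2*pi*rho*a^2/BC = 2*pi*3.368e-12*(6.7769e+06)^2/86.7 = 11.209726 m per revolution
N = H/da_rev = 58515.0000 m / 11.209726 m = 5220.0204 revolutions
P = 2*pi*sqrt(a^3/mu) = 5552.1071 s
lifetime = N*P = 5220.0204 * 5552.1071 = 2.8982113e+07 s = 335.4411 days

335.4411 days


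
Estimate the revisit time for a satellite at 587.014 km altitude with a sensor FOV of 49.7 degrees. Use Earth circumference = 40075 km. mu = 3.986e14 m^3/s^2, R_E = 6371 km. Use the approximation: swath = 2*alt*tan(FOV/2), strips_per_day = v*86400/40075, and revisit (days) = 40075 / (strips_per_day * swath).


swath = 2*587.014*tan(0.4337143) = 543.7209 km
v = sqrt(mu/r) = 7568.7820 m/s = 7.5688 km/s
strips/day = v*86400/40075 = 7.5688*86400/40075 = 16.3180
coverage/day = strips * swath = 16.3180 * 543.7209 = 8872.4225 km
revisit = 40075 / 8872.4225 = 4.5168 days

4.5168 days


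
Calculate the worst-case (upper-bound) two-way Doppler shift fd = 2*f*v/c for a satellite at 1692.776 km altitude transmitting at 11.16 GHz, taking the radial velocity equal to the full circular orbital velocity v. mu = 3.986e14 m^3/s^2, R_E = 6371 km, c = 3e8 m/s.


r = 8.063776e+06 m
v = sqrt(mu/r) = 7030.7138 m/s (worst-case radial velocity)
f = 11.16 GHz = 1.116e+10 Hz
fd = 2*f*v/c = 2*1.116e+10*7030.7138/3.0e+08
fd = 523085.1069 Hz

523085.1069 Hz


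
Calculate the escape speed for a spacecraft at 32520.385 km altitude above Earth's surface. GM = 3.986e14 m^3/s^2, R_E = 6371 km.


r = 6371.0 + 32520.385 = 38891.3850 km = 3.8891385e+07 m
v_esc = sqrt(2*mu/r) = sqrt(2*3.986e14 / 3.8891385e+07)
v_esc = 4527.4842 m/s = 4.5275 km/s

4.5275 km/s


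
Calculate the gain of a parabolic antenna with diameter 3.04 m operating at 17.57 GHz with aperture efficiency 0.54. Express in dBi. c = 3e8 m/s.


lambda = c/f = 3e8 / 1.757e+10 = 0.01707456 m
G = eta*(pi*D/lambda)^2 = 0.54*(pi*3.04/0.01707456)^2
G = 168943.5773 (linear)
G = 10*log10(168943.5773) = 52.2774 dBi

52.2774 dBi


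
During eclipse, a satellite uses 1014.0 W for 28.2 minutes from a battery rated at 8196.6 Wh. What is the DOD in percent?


E_used = P * t / 60 = 1014.0 * 28.2 / 60 = 476.5800 Wh
DOD = E_used / E_total * 100 = 476.5800 / 8196.6 * 100
DOD = 5.8144 %

5.8144 %


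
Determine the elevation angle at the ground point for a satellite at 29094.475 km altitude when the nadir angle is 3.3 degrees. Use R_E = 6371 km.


r = R_E + alt = 35465.4750 km
Law of sines in the satellite / Earth-center / ground-point triangle:
  sin(nadir)/R_E = sin(90 + el)/r  =>  cos(el) = (r/R_E)*sin(nadir)
cos(el) = (35465.4750 / 6371.0000) * sin(3.3 deg) = 0.3204419
el = arccos(0.3204419) = 71.3103 deg
(Earth-central angle = 90 - nadir - el = 15.3897 deg)

71.3103 degrees


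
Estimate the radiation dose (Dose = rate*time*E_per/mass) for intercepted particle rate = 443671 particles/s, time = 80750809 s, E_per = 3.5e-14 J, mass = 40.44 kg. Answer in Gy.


Total energy deposited = rate * time * E_per
  = 443671 * 80750809 * 3.5e-14 = 1.2539 J
Dose = E_total / mass = 1.2539 / 40.44
Dose = 0.03100736 Gy

0.0310 Gy


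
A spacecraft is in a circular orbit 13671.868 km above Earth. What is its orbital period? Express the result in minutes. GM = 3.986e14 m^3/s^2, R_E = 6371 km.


r = 20042.8680 km = 2.0042868e+07 m
T = 2*pi*sqrt(r^3/mu) = 2*pi*sqrt(8.0515519e+21 / 3.986e14)
T = 28239.1110 s = 470.6519 min

470.6519 minutes


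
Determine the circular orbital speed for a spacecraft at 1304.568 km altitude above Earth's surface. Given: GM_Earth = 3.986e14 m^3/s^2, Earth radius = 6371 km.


r = R_E + alt = 6371.0 + 1304.568 = 7675.5680 km = 7.675568e+06 m
v = sqrt(mu/r) = sqrt(3.986e14 / 7.675568e+06) = 7206.3174 m/s = 7.2063 km/s

7.2063 km/s


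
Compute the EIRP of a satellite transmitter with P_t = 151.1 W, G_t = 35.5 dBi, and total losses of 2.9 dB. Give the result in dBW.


Pt = 151.1 W = 21.7926 dBW
EIRP = Pt_dBW + Gt - losses = 21.7926 + 35.5 - 2.9 = 54.3926 dBW

54.3926 dBW


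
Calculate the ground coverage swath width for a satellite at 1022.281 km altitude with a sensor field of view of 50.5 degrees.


FOV = 50.5 deg = 0.8813913 rad
swath = 2 * alt * tan(FOV/2) = 2 * 1022.281 * tan(0.4406956)
swath = 2 * 1022.281 * 0.4716306
swath = 964.2780 km

964.2780 km


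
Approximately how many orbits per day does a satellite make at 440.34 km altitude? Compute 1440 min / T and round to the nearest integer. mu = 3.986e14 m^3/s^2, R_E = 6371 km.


r = 6.81134e+06 m
T = 2*pi*sqrt(r^3/mu) = 5594.4843 s = 93.2414 min
revs/day = 1440 / 93.2414 = 15.4438
Rounded: 15 revolutions per day

15 revolutions per day


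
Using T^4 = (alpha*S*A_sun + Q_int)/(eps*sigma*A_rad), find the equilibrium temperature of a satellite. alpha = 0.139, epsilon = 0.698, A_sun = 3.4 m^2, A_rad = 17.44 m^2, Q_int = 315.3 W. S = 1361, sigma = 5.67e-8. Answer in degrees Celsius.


Numerator = alpha*S*A_sun + Q_int = 0.139*1361*3.4 + 315.3 = 958.5086 W
Denominator = eps*sigma*A_rad = 0.698*5.67e-8*17.44 = 6.902159e-07 W/K^4
T^4 = 1.3887084e+09 K^4
T = 193.0424 K = -80.1076 C

-80.1076 degrees Celsius


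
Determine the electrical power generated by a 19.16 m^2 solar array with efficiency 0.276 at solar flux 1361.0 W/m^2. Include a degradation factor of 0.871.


P = area * eta * S * degradation
P = 19.16 * 0.276 * 1361.0 * 0.871
P = 6268.7488 W

6268.7488 W


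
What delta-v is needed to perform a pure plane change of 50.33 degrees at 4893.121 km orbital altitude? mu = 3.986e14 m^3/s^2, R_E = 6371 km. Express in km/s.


r = 11264.1210 km = 1.1264121e+07 m
V = sqrt(mu/r) = 5948.6716 m/s
di = 50.33 deg = 0.8784242 rad
dV = 2*V*sin(di/2) = 2*5948.6716*sin(0.4392121)
dV = 5059.0654 m/s = 5.0591 km/s

5.0591 km/s


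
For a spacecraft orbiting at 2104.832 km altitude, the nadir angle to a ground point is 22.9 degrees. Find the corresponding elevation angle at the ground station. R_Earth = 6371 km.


r = R_E + alt = 8475.8320 km
Law of sines in the satellite / Earth-center / ground-point triangle:
  sin(nadir)/R_E = sin(90 + el)/r  =>  cos(el) = (r/R_E)*sin(nadir)
cos(el) = (8475.8320 / 6371.0000) * sin(22.9 deg) = 0.5176816
el = arccos(0.5176816) = 58.8231 deg
(Earth-central angle = 90 - nadir - el = 8.2769 deg)

58.8231 degrees


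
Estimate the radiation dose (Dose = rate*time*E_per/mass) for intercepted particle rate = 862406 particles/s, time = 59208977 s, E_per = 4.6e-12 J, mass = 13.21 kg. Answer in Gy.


Total energy deposited = rate * time * E_per
  = 862406 * 59208977 * 4.6e-12 = 234.8860 J
Dose = E_total / mass = 234.8860 / 13.21
Dose = 17.7809 Gy

17.7809 Gy


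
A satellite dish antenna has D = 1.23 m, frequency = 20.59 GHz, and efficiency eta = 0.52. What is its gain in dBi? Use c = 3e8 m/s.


lambda = c/f = 3e8 / 2.059e+10 = 0.01457018 m
G = eta*(pi*D/lambda)^2 = 0.52*(pi*1.23/0.01457018)^2
G = 36574.9293 (linear)
G = 10*log10(36574.9293) = 45.6318 dBi

45.6318 dBi


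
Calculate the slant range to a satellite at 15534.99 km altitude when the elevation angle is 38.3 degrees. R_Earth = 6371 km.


h = 15534.99 km, el = 38.3 deg
d = -R_E*sin(el) + sqrt((R_E*sin(el))^2 + 2*R_E*h + h^2)
d = -6371.0000*sin(0.6684611) + sqrt((6371.0000*0.619779)^2 + 2*6371.0000*15534.99 + 15534.99^2)
d = 17379.1700 km

17379.1700 km


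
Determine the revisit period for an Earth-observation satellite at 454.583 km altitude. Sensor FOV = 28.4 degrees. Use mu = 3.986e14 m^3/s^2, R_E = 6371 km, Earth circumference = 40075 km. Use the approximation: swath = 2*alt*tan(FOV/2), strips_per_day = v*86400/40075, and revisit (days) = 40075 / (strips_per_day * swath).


swath = 2*454.583*tan(0.2478368) = 230.0544 km
v = sqrt(mu/r) = 7641.8546 m/s = 7.6419 km/s
strips/day = v*86400/40075 = 7.6419*86400/40075 = 16.4755
coverage/day = strips * swath = 16.4755 * 230.0544 = 3790.2640 km
revisit = 40075 / 3790.2640 = 10.5731 days

10.5731 days


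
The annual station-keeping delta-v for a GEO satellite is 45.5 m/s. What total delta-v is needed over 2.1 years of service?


dV = rate * years = 45.5 * 2.1
dV = 95.5500 m/s

95.5500 m/s


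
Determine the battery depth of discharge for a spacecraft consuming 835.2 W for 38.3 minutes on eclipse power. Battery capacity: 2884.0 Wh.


E_used = P * t / 60 = 835.2 * 38.3 / 60 = 533.1360 Wh
DOD = E_used / E_total * 100 = 533.1360 / 2884.0 * 100
DOD = 18.4860 %

18.4860 %


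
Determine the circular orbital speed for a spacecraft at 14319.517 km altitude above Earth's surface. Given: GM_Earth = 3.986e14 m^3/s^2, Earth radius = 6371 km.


r = R_E + alt = 6371.0 + 14319.517 = 20690.5170 km = 2.0690517e+07 m
v = sqrt(mu/r) = sqrt(3.986e14 / 2.0690517e+07) = 4389.1758 m/s = 4.3892 km/s

4.3892 km/s


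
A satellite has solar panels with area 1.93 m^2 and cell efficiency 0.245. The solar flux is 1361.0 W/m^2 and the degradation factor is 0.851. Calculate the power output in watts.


P = area * eta * S * degradation
P = 1.93 * 0.245 * 1361.0 * 0.851
P = 547.6601 W

547.6601 W


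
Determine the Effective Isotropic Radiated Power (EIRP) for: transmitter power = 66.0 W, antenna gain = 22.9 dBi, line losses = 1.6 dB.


Pt = 66.0 W = 18.1954 dBW
EIRP = Pt_dBW + Gt - losses = 18.1954 + 22.9 - 1.6 = 39.4954 dBW

39.4954 dBW


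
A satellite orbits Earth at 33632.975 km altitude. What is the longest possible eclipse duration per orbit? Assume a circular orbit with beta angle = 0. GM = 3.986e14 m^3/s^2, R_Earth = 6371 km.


r = 40003.9750 km
T = 1327.1337 min
Eclipse fraction = arcsin(R_E/r)/pi = arcsin(6371.0000/40003.9750)/pi
= arcsin(0.1592592)/pi = 0.05091055
Eclipse duration = 0.05091055 * 1327.1337 = 67.5651 min

67.5651 minutes


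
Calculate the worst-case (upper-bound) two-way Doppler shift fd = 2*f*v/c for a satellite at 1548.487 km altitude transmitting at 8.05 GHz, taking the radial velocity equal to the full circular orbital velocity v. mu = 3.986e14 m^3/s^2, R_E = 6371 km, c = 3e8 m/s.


r = 7.919487e+06 m
v = sqrt(mu/r) = 7094.4727 m/s (worst-case radial velocity)
f = 8.05 GHz = 8.05e+09 Hz
fd = 2*f*v/c = 2*8.05e+09*7094.4727/3.0e+08
fd = 380736.7018 Hz

380736.7018 Hz


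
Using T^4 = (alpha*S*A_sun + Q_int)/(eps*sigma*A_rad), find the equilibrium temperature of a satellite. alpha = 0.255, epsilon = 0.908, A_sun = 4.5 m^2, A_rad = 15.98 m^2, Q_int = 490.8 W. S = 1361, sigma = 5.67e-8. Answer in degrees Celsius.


Numerator = alpha*S*A_sun + Q_int = 0.255*1361*4.5 + 490.8 = 2052.5475 W
Denominator = eps*sigma*A_rad = 0.908*5.67e-8*15.98 = 8.2270793e-07 W/K^4
T^4 = 2.4948678e+09 K^4
T = 223.4919 K = -49.6581 C

-49.6581 degrees Celsius


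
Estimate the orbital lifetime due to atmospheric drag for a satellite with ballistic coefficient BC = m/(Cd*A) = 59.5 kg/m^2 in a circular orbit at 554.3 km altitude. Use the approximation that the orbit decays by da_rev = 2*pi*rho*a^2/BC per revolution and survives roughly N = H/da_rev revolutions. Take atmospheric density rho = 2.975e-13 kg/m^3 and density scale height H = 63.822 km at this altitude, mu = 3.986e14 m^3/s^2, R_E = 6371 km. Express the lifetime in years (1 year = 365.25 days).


a = R_E + alt = 6925.3000 km = 6.9253e+06 m
da_rev = 2*pi*rho*a^2/BC = 2*pi*2.975e-13*(6.9253e+06)^2/59.5 = 1.506701 m per revolution
N = H/da_rev = 63822.0000 m / 1.506701 m = 42358.7713 revolutions
P = 2*pi*sqrt(a^3/mu) = 5735.4713 s
lifetime = N*P = 42358.7713 * 5735.4713 = 2.4294752e+08 s = 2811.8925 days
years = 2811.8925 / 365.25 = 7.6985 years

7.6985 years
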